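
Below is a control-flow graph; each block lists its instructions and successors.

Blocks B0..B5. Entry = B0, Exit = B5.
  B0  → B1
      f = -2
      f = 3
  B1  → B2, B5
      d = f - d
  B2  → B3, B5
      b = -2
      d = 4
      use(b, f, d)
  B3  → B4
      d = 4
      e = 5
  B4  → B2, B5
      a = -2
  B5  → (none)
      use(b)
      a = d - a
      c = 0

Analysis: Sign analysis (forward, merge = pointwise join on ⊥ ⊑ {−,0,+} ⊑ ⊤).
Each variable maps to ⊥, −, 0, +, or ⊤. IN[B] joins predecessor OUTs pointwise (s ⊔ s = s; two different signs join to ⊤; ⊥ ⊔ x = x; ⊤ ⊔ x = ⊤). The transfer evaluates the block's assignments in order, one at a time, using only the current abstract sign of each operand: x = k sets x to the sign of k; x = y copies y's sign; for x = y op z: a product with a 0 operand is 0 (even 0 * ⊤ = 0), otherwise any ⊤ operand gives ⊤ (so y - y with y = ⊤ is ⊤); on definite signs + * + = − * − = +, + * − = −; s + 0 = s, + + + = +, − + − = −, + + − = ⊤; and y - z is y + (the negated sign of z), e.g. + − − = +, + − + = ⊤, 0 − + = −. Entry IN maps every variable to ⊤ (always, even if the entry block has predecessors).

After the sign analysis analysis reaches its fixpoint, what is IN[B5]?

Converged values:
  B0: | IN=(all ⊤) | OUT={f:+; rest ⊤}
  B1: | IN={f:+; rest ⊤} | OUT={f:+; rest ⊤}
  B2: | IN={f:+; rest ⊤} | OUT={b:-, d:+, f:+; rest ⊤}
  B3: | IN={b:-, d:+, f:+; rest ⊤} | OUT={b:-, d:+, e:+, f:+; rest ⊤}
  B4: | IN={b:-, d:+, e:+, f:+; rest ⊤} | OUT={a:-, b:-, d:+, e:+, f:+; rest ⊤}
  B5: | IN={f:+; rest ⊤} | OUT={c:0, f:+; rest ⊤}

Merge at B5: IN[B5] = OUT[B1] ⊔ OUT[B2] ⊔ OUT[B4] = {a: ⊤, b: ⊤, c: ⊤, d: ⊤, e: ⊤, f: +}

Answer: {a: ⊤, b: ⊤, c: ⊤, d: ⊤, e: ⊤, f: +}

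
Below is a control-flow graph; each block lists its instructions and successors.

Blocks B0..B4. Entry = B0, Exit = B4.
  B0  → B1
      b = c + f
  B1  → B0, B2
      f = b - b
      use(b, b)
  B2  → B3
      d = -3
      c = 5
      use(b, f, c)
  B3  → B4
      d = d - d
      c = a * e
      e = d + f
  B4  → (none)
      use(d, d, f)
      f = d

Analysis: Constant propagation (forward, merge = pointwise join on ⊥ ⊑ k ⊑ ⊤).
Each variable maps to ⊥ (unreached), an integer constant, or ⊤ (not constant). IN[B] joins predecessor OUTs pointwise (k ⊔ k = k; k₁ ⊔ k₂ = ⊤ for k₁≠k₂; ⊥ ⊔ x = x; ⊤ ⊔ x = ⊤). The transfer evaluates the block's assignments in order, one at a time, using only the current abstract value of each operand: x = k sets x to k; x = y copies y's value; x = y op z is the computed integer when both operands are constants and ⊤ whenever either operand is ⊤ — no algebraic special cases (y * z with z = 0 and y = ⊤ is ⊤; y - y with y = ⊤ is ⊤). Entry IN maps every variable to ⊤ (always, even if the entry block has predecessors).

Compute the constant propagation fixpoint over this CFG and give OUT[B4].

Converged values:
  B0:   IN=(all ⊤)   OUT=(all ⊤)
  B1:   IN=(all ⊤)   OUT=(all ⊤)
  B2:   IN=(all ⊤)   OUT={c:5, d:-3; rest ⊤}
  B3:   IN={c:5, d:-3; rest ⊤}   OUT={d:0; rest ⊤}
  B4:   IN={d:0; rest ⊤}   OUT={d:0, f:0; rest ⊤}

Merge at B4: IN[B4] = OUT[B3] = {a: ⊤, b: ⊤, c: ⊤, d: 0, e: ⊤, f: ⊤}
Applying B4's transfer function to that IN value gives OUT[B4] (row B4 above).

Answer: {a: ⊤, b: ⊤, c: ⊤, d: 0, e: ⊤, f: 0}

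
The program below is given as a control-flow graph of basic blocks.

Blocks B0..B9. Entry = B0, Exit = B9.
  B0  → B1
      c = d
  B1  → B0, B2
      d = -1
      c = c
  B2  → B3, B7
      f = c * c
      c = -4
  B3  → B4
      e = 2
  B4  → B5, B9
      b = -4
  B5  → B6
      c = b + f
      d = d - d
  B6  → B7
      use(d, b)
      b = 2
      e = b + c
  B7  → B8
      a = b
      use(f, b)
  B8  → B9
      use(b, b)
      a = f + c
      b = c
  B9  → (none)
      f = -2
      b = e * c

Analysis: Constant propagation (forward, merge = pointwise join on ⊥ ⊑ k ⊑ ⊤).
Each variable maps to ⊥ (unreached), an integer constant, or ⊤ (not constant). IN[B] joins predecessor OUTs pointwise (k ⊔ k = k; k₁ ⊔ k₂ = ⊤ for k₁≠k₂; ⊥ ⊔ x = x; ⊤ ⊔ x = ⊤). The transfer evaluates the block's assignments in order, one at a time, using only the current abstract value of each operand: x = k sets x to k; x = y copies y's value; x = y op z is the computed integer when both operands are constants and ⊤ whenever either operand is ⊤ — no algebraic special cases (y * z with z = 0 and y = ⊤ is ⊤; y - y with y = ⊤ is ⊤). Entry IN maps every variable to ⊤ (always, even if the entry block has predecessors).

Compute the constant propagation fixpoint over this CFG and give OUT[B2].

Answer: {a: ⊤, b: ⊤, c: -4, d: -1, e: ⊤, f: ⊤}

Working:
Fixpoint table:
  B0: | IN=(all ⊤) | OUT=(all ⊤)
  B1: | IN=(all ⊤) | OUT={d:-1; rest ⊤}
  B2: | IN={d:-1; rest ⊤} | OUT={c:-4, d:-1; rest ⊤}
  B3: | IN={c:-4, d:-1; rest ⊤} | OUT={c:-4, d:-1, e:2; rest ⊤}
  B4: | IN={c:-4, d:-1, e:2; rest ⊤} | OUT={b:-4, c:-4, d:-1, e:2; rest ⊤}
  B5: | IN={b:-4, c:-4, d:-1, e:2; rest ⊤} | OUT={b:-4, d:0, e:2; rest ⊤}
  B6: | IN={b:-4, d:0, e:2; rest ⊤} | OUT={b:2, d:0; rest ⊤}
  B7: | IN=(all ⊤) | OUT=(all ⊤)
  B8: | IN=(all ⊤) | OUT=(all ⊤)
  B9: | IN=(all ⊤) | OUT={f:-2; rest ⊤}

Merge at B2: IN[B2] = OUT[B1] = {a: ⊤, b: ⊤, c: ⊤, d: -1, e: ⊤, f: ⊤}
Applying B2's transfer function to that IN value gives OUT[B2] (row B2 above).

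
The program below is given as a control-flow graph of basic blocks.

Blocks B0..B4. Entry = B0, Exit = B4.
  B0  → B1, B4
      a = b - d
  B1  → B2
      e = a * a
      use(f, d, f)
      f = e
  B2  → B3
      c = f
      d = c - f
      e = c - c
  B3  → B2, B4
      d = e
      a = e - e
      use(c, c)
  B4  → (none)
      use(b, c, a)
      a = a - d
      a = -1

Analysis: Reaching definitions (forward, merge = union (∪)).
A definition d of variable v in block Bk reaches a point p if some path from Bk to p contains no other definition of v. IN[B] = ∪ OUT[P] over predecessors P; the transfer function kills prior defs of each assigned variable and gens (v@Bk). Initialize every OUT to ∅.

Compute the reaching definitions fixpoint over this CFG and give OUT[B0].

Answer: {a@B0}

Derivation:
Converged values:
  B0: | IN={} | OUT={a@B0}
  B1: | IN={a@B0} | OUT={a@B0, e@B1, f@B1}
  B2: | IN={a@B0, a@B3, c@B2, d@B3, e@B1, e@B2, f@B1} | OUT={a@B0, a@B3, c@B2, d@B2, e@B2, f@B1}
  B3: | IN={a@B0, a@B3, c@B2, d@B2, e@B2, f@B1} | OUT={a@B3, c@B2, d@B3, e@B2, f@B1}
  B4: | IN={a@B0, a@B3, c@B2, d@B3, e@B2, f@B1} | OUT={a@B4, c@B2, d@B3, e@B2, f@B1}

B0 is the boundary node: IN[B0] = {}
Applying B0's transfer function to that IN value gives OUT[B0] (row B0 above).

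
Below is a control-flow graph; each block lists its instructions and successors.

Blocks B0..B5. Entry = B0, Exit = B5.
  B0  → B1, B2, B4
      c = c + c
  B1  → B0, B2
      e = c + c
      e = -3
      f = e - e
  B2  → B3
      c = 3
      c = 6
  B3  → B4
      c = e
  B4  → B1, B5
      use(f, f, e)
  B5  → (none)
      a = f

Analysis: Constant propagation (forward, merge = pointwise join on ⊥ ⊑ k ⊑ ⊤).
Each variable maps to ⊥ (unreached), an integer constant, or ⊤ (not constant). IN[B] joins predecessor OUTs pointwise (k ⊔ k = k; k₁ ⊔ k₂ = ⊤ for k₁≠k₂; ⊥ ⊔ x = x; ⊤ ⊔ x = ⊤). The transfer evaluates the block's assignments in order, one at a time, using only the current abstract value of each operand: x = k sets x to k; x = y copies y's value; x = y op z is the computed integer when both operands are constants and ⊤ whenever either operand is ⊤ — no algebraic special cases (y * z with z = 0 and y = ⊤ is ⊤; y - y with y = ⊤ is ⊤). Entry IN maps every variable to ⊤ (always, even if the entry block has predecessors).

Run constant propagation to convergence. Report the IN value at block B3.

Converged values:
  B0:   IN=(all ⊤)   OUT=(all ⊤)
  B1:   IN=(all ⊤)   OUT={e:-3, f:0; rest ⊤}
  B2:   IN=(all ⊤)   OUT={c:6; rest ⊤}
  B3:   IN={c:6; rest ⊤}   OUT=(all ⊤)
  B4:   IN=(all ⊤)   OUT=(all ⊤)
  B5:   IN=(all ⊤)   OUT=(all ⊤)

Merge at B3: IN[B3] = OUT[B2] = {a: ⊤, b: ⊤, c: 6, d: ⊤, e: ⊤, f: ⊤}

Answer: {a: ⊤, b: ⊤, c: 6, d: ⊤, e: ⊤, f: ⊤}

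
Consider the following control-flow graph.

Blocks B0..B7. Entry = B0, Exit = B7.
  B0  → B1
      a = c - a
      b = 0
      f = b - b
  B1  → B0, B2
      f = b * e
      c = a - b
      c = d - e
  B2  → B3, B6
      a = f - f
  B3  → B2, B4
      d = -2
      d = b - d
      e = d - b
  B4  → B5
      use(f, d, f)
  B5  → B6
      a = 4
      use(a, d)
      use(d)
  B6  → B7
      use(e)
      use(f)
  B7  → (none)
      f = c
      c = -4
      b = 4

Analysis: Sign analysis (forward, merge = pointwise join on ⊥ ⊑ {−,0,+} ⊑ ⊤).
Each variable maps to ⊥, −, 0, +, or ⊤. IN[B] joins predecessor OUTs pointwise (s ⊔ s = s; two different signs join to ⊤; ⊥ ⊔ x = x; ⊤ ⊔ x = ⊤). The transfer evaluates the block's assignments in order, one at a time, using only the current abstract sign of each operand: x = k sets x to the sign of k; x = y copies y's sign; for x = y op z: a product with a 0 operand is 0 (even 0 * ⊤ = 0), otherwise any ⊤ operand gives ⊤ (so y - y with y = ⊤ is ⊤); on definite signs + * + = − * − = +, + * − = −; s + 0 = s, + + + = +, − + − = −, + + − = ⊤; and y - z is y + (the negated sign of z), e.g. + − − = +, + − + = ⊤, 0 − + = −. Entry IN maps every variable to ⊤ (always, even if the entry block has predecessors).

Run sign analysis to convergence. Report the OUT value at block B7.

Per-block solution:
  B0:  IN=(all ⊤)  OUT={b:0, f:0; rest ⊤}
  B1:  IN={b:0, f:0; rest ⊤}  OUT={b:0, f:0; rest ⊤}
  B2:  IN={b:0, f:0; rest ⊤}  OUT={a:0, b:0, f:0; rest ⊤}
  B3:  IN={a:0, b:0, f:0; rest ⊤}  OUT={a:0, b:0, d:+, e:+, f:0; rest ⊤}
  B4:  IN={a:0, b:0, d:+, e:+, f:0; rest ⊤}  OUT={a:0, b:0, d:+, e:+, f:0; rest ⊤}
  B5:  IN={a:0, b:0, d:+, e:+, f:0; rest ⊤}  OUT={a:+, b:0, d:+, e:+, f:0; rest ⊤}
  B6:  IN={b:0, f:0; rest ⊤}  OUT={b:0, f:0; rest ⊤}
  B7:  IN={b:0, f:0; rest ⊤}  OUT={b:+, c:-; rest ⊤}

Merge at B7: IN[B7] = OUT[B6] = {a: ⊤, b: 0, c: ⊤, d: ⊤, e: ⊤, f: 0}
Applying B7's transfer function to that IN value gives OUT[B7] (row B7 above).

Answer: {a: ⊤, b: +, c: -, d: ⊤, e: ⊤, f: ⊤}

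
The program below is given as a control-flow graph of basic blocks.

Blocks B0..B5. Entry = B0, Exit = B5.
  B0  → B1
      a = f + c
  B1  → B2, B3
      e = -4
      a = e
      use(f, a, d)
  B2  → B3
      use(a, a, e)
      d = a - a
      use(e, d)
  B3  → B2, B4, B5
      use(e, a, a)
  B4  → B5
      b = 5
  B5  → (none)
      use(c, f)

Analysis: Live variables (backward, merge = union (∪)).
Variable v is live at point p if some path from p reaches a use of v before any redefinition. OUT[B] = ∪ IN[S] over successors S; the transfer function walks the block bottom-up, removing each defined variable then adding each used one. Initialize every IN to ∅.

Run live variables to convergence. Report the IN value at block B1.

Answer: {c, d, f}

Working:
Per-block solution:
  B0:  IN={c, d, f}  OUT={c, d, f}
  B1:  IN={c, d, f}  OUT={a, c, e, f}
  B2:  IN={a, c, e, f}  OUT={a, c, e, f}
  B3:  IN={a, c, e, f}  OUT={a, c, e, f}
  B4:  IN={c, f}  OUT={c, f}
  B5:  IN={c, f}  OUT={}

Merge at B1: OUT[B1] = IN[B2] ⊔ IN[B3] = {a, c, e, f}
Applying B1's transfer function to that OUT value gives IN[B1] (row B1 above).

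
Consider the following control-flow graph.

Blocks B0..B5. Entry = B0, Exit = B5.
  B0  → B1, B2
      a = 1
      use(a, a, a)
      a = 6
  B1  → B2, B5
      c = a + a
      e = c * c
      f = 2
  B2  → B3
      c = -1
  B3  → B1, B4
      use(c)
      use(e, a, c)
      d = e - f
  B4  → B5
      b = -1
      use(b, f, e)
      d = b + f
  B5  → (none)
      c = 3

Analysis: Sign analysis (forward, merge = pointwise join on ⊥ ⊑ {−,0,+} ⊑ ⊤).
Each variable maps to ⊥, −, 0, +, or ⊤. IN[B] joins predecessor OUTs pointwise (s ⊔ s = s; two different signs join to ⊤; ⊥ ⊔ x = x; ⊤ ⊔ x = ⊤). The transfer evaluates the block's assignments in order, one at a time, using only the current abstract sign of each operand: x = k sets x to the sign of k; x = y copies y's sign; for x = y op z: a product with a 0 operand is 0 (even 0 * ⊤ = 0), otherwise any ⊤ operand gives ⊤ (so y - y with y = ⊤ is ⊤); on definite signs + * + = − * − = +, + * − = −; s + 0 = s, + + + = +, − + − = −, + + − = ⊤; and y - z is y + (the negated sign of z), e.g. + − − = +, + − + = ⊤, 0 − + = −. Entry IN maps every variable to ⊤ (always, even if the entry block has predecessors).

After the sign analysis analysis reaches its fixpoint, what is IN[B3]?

Converged values:
  B0:   IN=(all ⊤)   OUT={a:+; rest ⊤}
  B1:   IN={a:+; rest ⊤}   OUT={a:+, c:+, e:+, f:+; rest ⊤}
  B2:   IN={a:+; rest ⊤}   OUT={a:+, c:-; rest ⊤}
  B3:   IN={a:+, c:-; rest ⊤}   OUT={a:+, c:-; rest ⊤}
  B4:   IN={a:+, c:-; rest ⊤}   OUT={a:+, b:-, c:-; rest ⊤}
  B5:   IN={a:+; rest ⊤}   OUT={a:+, c:+; rest ⊤}

Merge at B3: IN[B3] = OUT[B2] = {a: +, b: ⊤, c: -, d: ⊤, e: ⊤, f: ⊤}

Answer: {a: +, b: ⊤, c: -, d: ⊤, e: ⊤, f: ⊤}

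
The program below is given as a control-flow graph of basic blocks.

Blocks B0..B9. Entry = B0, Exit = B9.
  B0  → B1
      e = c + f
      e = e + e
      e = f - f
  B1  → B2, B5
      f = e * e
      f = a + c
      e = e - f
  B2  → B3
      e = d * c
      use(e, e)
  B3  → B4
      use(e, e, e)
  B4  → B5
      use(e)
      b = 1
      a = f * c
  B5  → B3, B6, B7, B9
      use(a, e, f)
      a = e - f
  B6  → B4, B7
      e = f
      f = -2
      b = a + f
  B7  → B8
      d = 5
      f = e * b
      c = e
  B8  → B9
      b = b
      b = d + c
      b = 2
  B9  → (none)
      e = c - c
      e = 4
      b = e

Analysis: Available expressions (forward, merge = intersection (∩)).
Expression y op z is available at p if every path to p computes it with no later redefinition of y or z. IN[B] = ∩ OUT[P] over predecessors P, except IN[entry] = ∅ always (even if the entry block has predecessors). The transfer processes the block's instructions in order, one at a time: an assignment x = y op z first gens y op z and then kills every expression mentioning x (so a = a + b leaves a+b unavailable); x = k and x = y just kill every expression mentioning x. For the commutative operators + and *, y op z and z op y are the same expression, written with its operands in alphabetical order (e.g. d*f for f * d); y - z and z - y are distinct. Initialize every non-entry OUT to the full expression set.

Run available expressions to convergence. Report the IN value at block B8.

Fixpoint table:
  B0: | IN={} | OUT={c+f, f-f}
  B1: | IN={c+f, f-f} | OUT={a+c}
  B2: | IN={a+c} | OUT={a+c, c*d}
  B3: | IN={} | OUT={}
  B4: | IN={} | OUT={c*f}
  B5: | IN={} | OUT={e-f}
  B6: | IN={e-f} | OUT={a+f}
  B7: | IN={} | OUT={b*e}
  B8: | IN={b*e} | OUT={c+d}
  B9: | IN={} | OUT={c-c}

Merge at B8: IN[B8] = OUT[B7] = {b*e}

Answer: {b*e}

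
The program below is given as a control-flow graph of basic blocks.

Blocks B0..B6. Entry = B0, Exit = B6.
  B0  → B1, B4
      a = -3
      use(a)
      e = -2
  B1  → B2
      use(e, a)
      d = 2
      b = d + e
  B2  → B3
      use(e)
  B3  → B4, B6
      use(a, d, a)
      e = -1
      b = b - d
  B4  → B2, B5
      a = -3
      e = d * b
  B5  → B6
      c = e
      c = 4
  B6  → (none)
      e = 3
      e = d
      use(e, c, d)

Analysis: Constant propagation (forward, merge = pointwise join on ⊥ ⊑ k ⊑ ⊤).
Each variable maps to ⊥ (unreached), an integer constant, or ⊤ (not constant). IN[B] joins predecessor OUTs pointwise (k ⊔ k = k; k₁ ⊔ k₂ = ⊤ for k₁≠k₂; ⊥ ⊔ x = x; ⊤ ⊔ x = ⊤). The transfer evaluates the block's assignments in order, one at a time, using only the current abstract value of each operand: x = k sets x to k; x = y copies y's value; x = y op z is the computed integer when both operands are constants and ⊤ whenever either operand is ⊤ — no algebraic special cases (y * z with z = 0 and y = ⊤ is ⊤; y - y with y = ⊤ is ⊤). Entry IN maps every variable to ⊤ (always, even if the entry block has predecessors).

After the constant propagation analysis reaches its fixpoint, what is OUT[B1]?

Answer: {a: -3, b: 0, c: ⊤, d: 2, e: -2, f: ⊤}

Derivation:
Converged values:
  B0:  IN=(all ⊤)  OUT={a:-3, e:-2; rest ⊤}
  B1:  IN={a:-3, e:-2; rest ⊤}  OUT={a:-3, b:0, d:2, e:-2; rest ⊤}
  B2:  IN={a:-3; rest ⊤}  OUT={a:-3; rest ⊤}
  B3:  IN={a:-3; rest ⊤}  OUT={a:-3, e:-1; rest ⊤}
  B4:  IN={a:-3; rest ⊤}  OUT={a:-3; rest ⊤}
  B5:  IN={a:-3; rest ⊤}  OUT={a:-3, c:4; rest ⊤}
  B6:  IN={a:-3; rest ⊤}  OUT={a:-3; rest ⊤}

Merge at B1: IN[B1] = OUT[B0] = {a: -3, b: ⊤, c: ⊤, d: ⊤, e: -2, f: ⊤}
Applying B1's transfer function to that IN value gives OUT[B1] (row B1 above).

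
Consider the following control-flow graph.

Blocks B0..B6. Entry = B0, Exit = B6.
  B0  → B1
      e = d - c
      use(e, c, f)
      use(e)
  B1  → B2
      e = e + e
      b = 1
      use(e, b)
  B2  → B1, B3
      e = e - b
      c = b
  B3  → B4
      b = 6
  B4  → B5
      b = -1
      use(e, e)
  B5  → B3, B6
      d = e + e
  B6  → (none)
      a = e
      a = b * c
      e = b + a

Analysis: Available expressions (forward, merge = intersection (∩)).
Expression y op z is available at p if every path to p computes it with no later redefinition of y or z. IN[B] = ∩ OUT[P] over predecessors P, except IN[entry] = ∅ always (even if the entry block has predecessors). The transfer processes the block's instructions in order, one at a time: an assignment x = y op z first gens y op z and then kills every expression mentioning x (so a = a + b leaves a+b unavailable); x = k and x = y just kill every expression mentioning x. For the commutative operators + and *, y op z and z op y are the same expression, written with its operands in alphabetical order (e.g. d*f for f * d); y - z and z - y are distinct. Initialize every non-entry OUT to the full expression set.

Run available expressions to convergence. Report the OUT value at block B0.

Converged values:
  B0:   IN={}   OUT={d-c}
  B1:   IN={}   OUT={}
  B2:   IN={}   OUT={}
  B3:   IN={}   OUT={}
  B4:   IN={}   OUT={}
  B5:   IN={}   OUT={e+e}
  B6:   IN={e+e}   OUT={a+b, b*c}

B0 is the boundary node: IN[B0] = {}
Applying B0's transfer function to that IN value gives OUT[B0] (row B0 above).

Answer: {d-c}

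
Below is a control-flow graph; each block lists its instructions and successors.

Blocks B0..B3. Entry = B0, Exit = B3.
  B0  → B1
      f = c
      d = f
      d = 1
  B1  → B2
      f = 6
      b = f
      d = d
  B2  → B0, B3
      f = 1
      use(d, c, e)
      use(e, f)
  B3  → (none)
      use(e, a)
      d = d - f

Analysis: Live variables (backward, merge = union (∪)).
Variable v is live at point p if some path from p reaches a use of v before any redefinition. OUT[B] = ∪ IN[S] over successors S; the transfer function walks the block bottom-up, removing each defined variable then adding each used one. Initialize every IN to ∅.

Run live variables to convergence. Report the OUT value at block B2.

Converged values:
  B0:  IN={a, c, e}  OUT={a, c, d, e}
  B1:  IN={a, c, d, e}  OUT={a, c, d, e}
  B2:  IN={a, c, d, e}  OUT={a, c, d, e, f}
  B3:  IN={a, d, e, f}  OUT={}

Merge at B2: OUT[B2] = IN[B0] ⊔ IN[B3] = {a, c, d, e, f}

Answer: {a, c, d, e, f}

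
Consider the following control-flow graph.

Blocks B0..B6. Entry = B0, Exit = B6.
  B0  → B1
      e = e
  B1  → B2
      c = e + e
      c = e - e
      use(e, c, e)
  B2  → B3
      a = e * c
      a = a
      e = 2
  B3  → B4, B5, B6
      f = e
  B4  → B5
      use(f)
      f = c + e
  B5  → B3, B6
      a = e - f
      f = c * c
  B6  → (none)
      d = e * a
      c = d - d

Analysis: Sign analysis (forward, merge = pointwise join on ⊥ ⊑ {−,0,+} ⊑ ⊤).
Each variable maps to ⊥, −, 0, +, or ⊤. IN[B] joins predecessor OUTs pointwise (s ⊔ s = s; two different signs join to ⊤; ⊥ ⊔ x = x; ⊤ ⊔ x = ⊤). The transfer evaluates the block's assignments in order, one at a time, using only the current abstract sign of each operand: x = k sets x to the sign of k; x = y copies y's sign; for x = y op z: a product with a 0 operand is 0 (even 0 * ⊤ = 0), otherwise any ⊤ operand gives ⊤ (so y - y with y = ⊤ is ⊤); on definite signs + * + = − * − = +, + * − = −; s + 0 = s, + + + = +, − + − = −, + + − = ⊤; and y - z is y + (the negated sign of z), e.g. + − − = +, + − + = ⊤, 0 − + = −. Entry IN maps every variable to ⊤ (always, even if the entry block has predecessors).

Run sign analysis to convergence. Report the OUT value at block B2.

Fixpoint table:
  B0:   IN=(all ⊤)   OUT=(all ⊤)
  B1:   IN=(all ⊤)   OUT=(all ⊤)
  B2:   IN=(all ⊤)   OUT={e:+; rest ⊤}
  B3:   IN={e:+; rest ⊤}   OUT={e:+, f:+; rest ⊤}
  B4:   IN={e:+, f:+; rest ⊤}   OUT={e:+; rest ⊤}
  B5:   IN={e:+; rest ⊤}   OUT={e:+; rest ⊤}
  B6:   IN={e:+; rest ⊤}   OUT={e:+; rest ⊤}

Merge at B2: IN[B2] = OUT[B1] = {a: ⊤, b: ⊤, c: ⊤, d: ⊤, e: ⊤, f: ⊤}
Applying B2's transfer function to that IN value gives OUT[B2] (row B2 above).

Answer: {a: ⊤, b: ⊤, c: ⊤, d: ⊤, e: +, f: ⊤}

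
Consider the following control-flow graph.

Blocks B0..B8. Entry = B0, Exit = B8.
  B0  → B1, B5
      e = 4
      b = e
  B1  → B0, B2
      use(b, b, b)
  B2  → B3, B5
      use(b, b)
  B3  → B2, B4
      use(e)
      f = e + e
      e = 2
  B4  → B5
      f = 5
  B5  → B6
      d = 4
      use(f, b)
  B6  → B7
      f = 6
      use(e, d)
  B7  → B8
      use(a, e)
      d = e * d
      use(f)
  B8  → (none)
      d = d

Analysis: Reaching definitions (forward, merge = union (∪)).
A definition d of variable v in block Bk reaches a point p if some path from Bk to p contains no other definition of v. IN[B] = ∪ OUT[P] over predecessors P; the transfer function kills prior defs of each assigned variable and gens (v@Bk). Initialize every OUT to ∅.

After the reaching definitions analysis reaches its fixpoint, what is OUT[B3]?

Answer: {b@B0, e@B3, f@B3}

Trace:
Fixpoint table:
  B0:  IN={b@B0, e@B0}  OUT={b@B0, e@B0}
  B1:  IN={b@B0, e@B0}  OUT={b@B0, e@B0}
  B2:  IN={b@B0, e@B0, e@B3, f@B3}  OUT={b@B0, e@B0, e@B3, f@B3}
  B3:  IN={b@B0, e@B0, e@B3, f@B3}  OUT={b@B0, e@B3, f@B3}
  B4:  IN={b@B0, e@B3, f@B3}  OUT={b@B0, e@B3, f@B4}
  B5:  IN={b@B0, e@B0, e@B3, f@B3, f@B4}  OUT={b@B0, d@B5, e@B0, e@B3, f@B3, f@B4}
  B6:  IN={b@B0, d@B5, e@B0, e@B3, f@B3, f@B4}  OUT={b@B0, d@B5, e@B0, e@B3, f@B6}
  B7:  IN={b@B0, d@B5, e@B0, e@B3, f@B6}  OUT={b@B0, d@B7, e@B0, e@B3, f@B6}
  B8:  IN={b@B0, d@B7, e@B0, e@B3, f@B6}  OUT={b@B0, d@B8, e@B0, e@B3, f@B6}

Merge at B3: IN[B3] = OUT[B2] = {b@B0, e@B0, e@B3, f@B3}
Applying B3's transfer function to that IN value gives OUT[B3] (row B3 above).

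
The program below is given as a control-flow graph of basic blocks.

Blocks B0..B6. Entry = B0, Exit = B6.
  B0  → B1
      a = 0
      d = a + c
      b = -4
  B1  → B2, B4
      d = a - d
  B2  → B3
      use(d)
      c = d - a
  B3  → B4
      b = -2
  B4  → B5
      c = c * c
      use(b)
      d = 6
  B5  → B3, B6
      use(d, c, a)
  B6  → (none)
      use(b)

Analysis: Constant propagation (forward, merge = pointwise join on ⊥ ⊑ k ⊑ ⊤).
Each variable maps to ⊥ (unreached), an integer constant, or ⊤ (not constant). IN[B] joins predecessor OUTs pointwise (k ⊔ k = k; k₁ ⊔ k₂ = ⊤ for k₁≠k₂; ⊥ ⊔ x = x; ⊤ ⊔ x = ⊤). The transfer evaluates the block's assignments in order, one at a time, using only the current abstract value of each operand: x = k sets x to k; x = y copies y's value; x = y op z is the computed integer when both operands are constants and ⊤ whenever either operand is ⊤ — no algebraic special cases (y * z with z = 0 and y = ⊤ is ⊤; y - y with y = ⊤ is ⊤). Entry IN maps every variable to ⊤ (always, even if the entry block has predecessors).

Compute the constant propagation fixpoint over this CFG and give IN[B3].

Converged values:
  B0:   IN=(all ⊤)   OUT={a:0, b:-4; rest ⊤}
  B1:   IN={a:0, b:-4; rest ⊤}   OUT={a:0, b:-4; rest ⊤}
  B2:   IN={a:0, b:-4; rest ⊤}   OUT={a:0, b:-4; rest ⊤}
  B3:   IN={a:0; rest ⊤}   OUT={a:0, b:-2; rest ⊤}
  B4:   IN={a:0; rest ⊤}   OUT={a:0, d:6; rest ⊤}
  B5:   IN={a:0, d:6; rest ⊤}   OUT={a:0, d:6; rest ⊤}
  B6:   IN={a:0, d:6; rest ⊤}   OUT={a:0, d:6; rest ⊤}

Merge at B3: IN[B3] = OUT[B2] ⊔ OUT[B5] = {a: 0, b: ⊤, c: ⊤, d: ⊤, e: ⊤, f: ⊤}

Answer: {a: 0, b: ⊤, c: ⊤, d: ⊤, e: ⊤, f: ⊤}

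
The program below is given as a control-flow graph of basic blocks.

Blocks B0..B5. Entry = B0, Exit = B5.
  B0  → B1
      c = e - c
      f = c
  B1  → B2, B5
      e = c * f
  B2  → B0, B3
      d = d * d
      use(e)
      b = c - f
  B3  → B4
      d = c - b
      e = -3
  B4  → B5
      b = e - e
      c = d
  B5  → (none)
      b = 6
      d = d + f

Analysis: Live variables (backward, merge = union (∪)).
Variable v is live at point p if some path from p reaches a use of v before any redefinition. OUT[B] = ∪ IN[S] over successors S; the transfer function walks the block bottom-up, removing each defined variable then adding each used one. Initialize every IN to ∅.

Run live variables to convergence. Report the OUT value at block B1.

Answer: {c, d, e, f}

Working:
Converged values:
  B0:   IN={c, d, e}   OUT={c, d, f}
  B1:   IN={c, d, f}   OUT={c, d, e, f}
  B2:   IN={c, d, e, f}   OUT={b, c, d, e, f}
  B3:   IN={b, c, f}   OUT={d, e, f}
  B4:   IN={d, e, f}   OUT={d, f}
  B5:   IN={d, f}   OUT={}

Merge at B1: OUT[B1] = IN[B2] ⊔ IN[B5] = {c, d, e, f}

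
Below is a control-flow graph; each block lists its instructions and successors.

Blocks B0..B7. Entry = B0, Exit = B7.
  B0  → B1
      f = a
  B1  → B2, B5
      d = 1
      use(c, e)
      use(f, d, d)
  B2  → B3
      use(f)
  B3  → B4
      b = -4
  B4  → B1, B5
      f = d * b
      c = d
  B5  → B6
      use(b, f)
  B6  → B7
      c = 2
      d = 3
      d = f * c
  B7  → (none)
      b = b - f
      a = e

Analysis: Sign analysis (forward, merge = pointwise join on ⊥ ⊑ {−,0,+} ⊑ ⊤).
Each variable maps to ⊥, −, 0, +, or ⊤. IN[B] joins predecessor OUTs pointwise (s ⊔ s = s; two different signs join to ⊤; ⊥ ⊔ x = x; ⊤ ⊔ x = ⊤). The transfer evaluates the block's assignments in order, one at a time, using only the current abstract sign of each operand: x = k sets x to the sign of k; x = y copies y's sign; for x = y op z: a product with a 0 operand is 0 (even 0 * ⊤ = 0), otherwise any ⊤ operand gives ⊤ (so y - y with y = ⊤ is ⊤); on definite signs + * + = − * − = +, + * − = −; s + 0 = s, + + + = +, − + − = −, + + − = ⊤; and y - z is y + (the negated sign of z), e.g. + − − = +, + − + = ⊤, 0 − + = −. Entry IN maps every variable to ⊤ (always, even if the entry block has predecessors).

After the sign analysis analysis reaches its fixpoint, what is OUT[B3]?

Per-block solution:
  B0:  IN=(all ⊤)  OUT=(all ⊤)
  B1:  IN=(all ⊤)  OUT={d:+; rest ⊤}
  B2:  IN={d:+; rest ⊤}  OUT={d:+; rest ⊤}
  B3:  IN={d:+; rest ⊤}  OUT={b:-, d:+; rest ⊤}
  B4:  IN={b:-, d:+; rest ⊤}  OUT={b:-, c:+, d:+, f:-; rest ⊤}
  B5:  IN={d:+; rest ⊤}  OUT={d:+; rest ⊤}
  B6:  IN={d:+; rest ⊤}  OUT={c:+; rest ⊤}
  B7:  IN={c:+; rest ⊤}  OUT={c:+; rest ⊤}

Merge at B3: IN[B3] = OUT[B2] = {a: ⊤, b: ⊤, c: ⊤, d: +, e: ⊤, f: ⊤}
Applying B3's transfer function to that IN value gives OUT[B3] (row B3 above).

Answer: {a: ⊤, b: -, c: ⊤, d: +, e: ⊤, f: ⊤}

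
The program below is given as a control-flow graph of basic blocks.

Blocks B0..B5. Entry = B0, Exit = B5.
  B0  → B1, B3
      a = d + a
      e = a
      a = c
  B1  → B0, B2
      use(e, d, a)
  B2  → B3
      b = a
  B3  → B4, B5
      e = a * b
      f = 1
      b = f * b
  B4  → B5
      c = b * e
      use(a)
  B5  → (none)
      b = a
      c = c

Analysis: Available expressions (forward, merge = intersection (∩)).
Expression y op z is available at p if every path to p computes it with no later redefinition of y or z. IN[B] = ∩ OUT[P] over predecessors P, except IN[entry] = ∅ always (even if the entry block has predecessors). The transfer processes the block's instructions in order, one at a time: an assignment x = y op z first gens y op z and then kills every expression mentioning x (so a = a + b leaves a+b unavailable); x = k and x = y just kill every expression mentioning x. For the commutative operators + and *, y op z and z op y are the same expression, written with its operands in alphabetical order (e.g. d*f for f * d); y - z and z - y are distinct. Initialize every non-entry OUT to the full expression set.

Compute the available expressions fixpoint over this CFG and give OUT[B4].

Per-block solution:
  B0:  IN={}  OUT={}
  B1:  IN={}  OUT={}
  B2:  IN={}  OUT={}
  B3:  IN={}  OUT={}
  B4:  IN={}  OUT={b*e}
  B5:  IN={}  OUT={}

Merge at B4: IN[B4] = OUT[B3] = {}
Applying B4's transfer function to that IN value gives OUT[B4] (row B4 above).

Answer: {b*e}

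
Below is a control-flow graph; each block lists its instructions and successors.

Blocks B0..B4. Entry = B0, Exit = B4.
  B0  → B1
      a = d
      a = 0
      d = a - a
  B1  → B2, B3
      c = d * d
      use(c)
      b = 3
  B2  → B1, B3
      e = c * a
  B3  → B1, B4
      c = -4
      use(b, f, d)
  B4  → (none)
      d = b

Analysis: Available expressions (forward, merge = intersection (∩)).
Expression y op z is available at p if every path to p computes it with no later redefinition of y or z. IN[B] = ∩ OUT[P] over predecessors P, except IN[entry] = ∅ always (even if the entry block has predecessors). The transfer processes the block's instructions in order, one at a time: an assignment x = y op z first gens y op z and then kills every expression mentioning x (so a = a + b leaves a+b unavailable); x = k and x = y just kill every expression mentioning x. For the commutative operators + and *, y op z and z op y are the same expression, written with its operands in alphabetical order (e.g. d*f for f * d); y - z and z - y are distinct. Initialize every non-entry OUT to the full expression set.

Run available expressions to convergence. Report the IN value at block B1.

Fixpoint table:
  B0: | IN={} | OUT={a-a}
  B1: | IN={a-a} | OUT={a-a, d*d}
  B2: | IN={a-a, d*d} | OUT={a*c, a-a, d*d}
  B3: | IN={a-a, d*d} | OUT={a-a, d*d}
  B4: | IN={a-a, d*d} | OUT={a-a}

Merge at B1: IN[B1] = OUT[B0] ∩ OUT[B2] ∩ OUT[B3] = {a-a}

Answer: {a-a}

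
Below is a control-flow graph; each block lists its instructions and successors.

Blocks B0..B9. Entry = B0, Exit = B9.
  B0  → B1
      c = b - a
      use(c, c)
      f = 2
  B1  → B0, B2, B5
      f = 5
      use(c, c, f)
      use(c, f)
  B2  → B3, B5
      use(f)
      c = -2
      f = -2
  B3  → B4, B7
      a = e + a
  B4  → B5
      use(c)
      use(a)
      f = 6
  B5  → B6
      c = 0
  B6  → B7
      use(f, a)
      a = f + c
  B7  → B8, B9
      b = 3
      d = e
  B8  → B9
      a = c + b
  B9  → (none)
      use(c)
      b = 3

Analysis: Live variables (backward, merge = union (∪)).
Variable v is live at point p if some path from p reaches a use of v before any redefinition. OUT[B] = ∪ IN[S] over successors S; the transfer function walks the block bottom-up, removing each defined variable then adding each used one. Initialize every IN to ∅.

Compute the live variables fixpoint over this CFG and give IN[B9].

Answer: {c}

Trace:
Per-block solution:
  B0:   IN={a, b, e}   OUT={a, b, c, e}
  B1:   IN={a, b, c, e}   OUT={a, b, e, f}
  B2:   IN={a, e, f}   OUT={a, c, e, f}
  B3:   IN={a, c, e}   OUT={a, c, e}
  B4:   IN={a, c, e}   OUT={a, e, f}
  B5:   IN={a, e, f}   OUT={a, c, e, f}
  B6:   IN={a, c, e, f}   OUT={c, e}
  B7:   IN={c, e}   OUT={b, c}
  B8:   IN={b, c}   OUT={c}
  B9:   IN={c}   OUT={}

B9 is the boundary node: OUT[B9] = {}
Applying B9's transfer function to that OUT value gives IN[B9] (row B9 above).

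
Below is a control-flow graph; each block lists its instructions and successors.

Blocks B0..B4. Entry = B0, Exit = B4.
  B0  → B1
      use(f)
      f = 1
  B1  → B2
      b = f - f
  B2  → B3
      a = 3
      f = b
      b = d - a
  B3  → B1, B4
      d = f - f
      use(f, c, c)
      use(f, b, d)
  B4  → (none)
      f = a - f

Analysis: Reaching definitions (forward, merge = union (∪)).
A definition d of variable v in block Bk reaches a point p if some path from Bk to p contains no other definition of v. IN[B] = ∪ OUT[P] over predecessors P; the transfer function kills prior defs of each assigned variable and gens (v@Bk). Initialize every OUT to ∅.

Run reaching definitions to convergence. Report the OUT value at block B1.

Converged values:
  B0: | IN={} | OUT={f@B0}
  B1: | IN={a@B2, b@B2, d@B3, f@B0, f@B2} | OUT={a@B2, b@B1, d@B3, f@B0, f@B2}
  B2: | IN={a@B2, b@B1, d@B3, f@B0, f@B2} | OUT={a@B2, b@B2, d@B3, f@B2}
  B3: | IN={a@B2, b@B2, d@B3, f@B2} | OUT={a@B2, b@B2, d@B3, f@B2}
  B4: | IN={a@B2, b@B2, d@B3, f@B2} | OUT={a@B2, b@B2, d@B3, f@B4}

Merge at B1: IN[B1] = OUT[B0] ⊔ OUT[B3] = {a@B2, b@B2, d@B3, f@B0, f@B2}
Applying B1's transfer function to that IN value gives OUT[B1] (row B1 above).

Answer: {a@B2, b@B1, d@B3, f@B0, f@B2}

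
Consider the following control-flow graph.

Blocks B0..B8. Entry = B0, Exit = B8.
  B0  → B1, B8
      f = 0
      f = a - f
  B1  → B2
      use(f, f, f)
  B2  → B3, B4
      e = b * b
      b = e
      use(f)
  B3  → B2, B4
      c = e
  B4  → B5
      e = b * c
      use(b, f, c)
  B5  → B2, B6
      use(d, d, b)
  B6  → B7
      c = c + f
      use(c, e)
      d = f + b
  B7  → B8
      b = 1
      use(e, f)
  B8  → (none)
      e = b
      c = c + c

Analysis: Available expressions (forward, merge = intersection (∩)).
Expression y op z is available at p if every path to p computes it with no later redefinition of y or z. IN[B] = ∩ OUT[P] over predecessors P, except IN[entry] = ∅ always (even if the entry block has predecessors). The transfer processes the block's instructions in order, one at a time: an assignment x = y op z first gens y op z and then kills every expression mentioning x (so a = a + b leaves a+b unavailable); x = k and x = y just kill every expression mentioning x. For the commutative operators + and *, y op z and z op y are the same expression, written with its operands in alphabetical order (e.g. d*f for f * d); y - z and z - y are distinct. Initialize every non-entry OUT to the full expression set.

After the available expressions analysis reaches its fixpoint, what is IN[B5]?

Per-block solution:
  B0:   IN={}   OUT={}
  B1:   IN={}   OUT={}
  B2:   IN={}   OUT={}
  B3:   IN={}   OUT={}
  B4:   IN={}   OUT={b*c}
  B5:   IN={b*c}   OUT={b*c}
  B6:   IN={b*c}   OUT={b+f}
  B7:   IN={b+f}   OUT={}
  B8:   IN={}   OUT={}

Merge at B5: IN[B5] = OUT[B4] = {b*c}

Answer: {b*c}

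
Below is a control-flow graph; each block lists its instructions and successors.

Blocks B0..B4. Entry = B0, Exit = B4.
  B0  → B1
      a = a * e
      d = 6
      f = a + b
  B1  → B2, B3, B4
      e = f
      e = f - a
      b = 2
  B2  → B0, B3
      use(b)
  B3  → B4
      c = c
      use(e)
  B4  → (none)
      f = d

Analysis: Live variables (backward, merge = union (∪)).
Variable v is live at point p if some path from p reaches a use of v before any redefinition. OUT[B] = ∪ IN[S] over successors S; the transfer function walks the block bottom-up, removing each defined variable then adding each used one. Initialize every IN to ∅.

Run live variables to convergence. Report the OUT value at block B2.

Per-block solution:
  B0:  IN={a, b, c, e}  OUT={a, c, d, f}
  B1:  IN={a, c, d, f}  OUT={a, b, c, d, e}
  B2:  IN={a, b, c, d, e}  OUT={a, b, c, d, e}
  B3:  IN={c, d, e}  OUT={d}
  B4:  IN={d}  OUT={}

Merge at B2: OUT[B2] = IN[B0] ⊔ IN[B3] = {a, b, c, d, e}

Answer: {a, b, c, d, e}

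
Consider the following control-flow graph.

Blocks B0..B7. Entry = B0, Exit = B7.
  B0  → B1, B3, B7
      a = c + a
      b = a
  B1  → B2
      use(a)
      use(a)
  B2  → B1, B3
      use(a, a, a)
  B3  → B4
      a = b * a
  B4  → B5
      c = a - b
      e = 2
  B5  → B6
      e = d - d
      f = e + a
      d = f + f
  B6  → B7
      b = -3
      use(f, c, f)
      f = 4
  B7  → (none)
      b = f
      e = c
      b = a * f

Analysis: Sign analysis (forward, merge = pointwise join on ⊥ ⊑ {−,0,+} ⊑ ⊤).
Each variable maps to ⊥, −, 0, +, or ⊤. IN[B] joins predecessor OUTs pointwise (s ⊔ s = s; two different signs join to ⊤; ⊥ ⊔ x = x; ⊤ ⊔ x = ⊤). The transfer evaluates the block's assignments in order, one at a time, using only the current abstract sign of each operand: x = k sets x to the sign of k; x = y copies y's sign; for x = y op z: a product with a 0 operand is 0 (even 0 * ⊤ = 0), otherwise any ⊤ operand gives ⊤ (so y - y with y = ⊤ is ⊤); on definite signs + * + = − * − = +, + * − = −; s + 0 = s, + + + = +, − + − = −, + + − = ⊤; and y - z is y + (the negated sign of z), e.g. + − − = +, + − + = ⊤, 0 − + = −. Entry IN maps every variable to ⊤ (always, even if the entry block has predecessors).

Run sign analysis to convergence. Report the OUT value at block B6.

Per-block solution:
  B0: | IN=(all ⊤) | OUT=(all ⊤)
  B1: | IN=(all ⊤) | OUT=(all ⊤)
  B2: | IN=(all ⊤) | OUT=(all ⊤)
  B3: | IN=(all ⊤) | OUT=(all ⊤)
  B4: | IN=(all ⊤) | OUT={e:+; rest ⊤}
  B5: | IN={e:+; rest ⊤} | OUT=(all ⊤)
  B6: | IN=(all ⊤) | OUT={b:-, f:+; rest ⊤}
  B7: | IN=(all ⊤) | OUT=(all ⊤)

Merge at B6: IN[B6] = OUT[B5] = {a: ⊤, b: ⊤, c: ⊤, d: ⊤, e: ⊤, f: ⊤}
Applying B6's transfer function to that IN value gives OUT[B6] (row B6 above).

Answer: {a: ⊤, b: -, c: ⊤, d: ⊤, e: ⊤, f: +}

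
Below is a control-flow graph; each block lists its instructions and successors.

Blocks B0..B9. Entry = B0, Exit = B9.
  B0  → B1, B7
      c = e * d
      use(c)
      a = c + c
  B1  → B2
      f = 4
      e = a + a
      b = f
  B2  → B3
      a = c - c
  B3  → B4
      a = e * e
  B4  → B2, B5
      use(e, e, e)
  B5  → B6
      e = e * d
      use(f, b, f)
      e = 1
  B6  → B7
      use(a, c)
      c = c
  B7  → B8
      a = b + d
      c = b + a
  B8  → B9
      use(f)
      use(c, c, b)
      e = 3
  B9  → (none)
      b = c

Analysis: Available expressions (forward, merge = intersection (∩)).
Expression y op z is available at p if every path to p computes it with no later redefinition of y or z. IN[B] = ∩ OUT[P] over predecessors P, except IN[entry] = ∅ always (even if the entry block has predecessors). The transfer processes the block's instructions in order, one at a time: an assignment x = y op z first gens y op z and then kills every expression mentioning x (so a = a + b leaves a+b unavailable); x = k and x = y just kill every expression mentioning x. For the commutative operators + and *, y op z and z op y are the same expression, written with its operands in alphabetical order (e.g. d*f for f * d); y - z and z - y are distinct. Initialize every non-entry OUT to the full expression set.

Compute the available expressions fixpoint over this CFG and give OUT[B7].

Answer: {a+b, b+d}

Derivation:
Fixpoint table:
  B0:  IN={}  OUT={c+c, d*e}
  B1:  IN={c+c, d*e}  OUT={a+a, c+c}
  B2:  IN={c+c}  OUT={c+c, c-c}
  B3:  IN={c+c, c-c}  OUT={c+c, c-c, e*e}
  B4:  IN={c+c, c-c, e*e}  OUT={c+c, c-c, e*e}
  B5:  IN={c+c, c-c, e*e}  OUT={c+c, c-c}
  B6:  IN={c+c, c-c}  OUT={}
  B7:  IN={}  OUT={a+b, b+d}
  B8:  IN={a+b, b+d}  OUT={a+b, b+d}
  B9:  IN={a+b, b+d}  OUT={}

Merge at B7: IN[B7] = OUT[B0] ∩ OUT[B6] = {}
Applying B7's transfer function to that IN value gives OUT[B7] (row B7 above).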